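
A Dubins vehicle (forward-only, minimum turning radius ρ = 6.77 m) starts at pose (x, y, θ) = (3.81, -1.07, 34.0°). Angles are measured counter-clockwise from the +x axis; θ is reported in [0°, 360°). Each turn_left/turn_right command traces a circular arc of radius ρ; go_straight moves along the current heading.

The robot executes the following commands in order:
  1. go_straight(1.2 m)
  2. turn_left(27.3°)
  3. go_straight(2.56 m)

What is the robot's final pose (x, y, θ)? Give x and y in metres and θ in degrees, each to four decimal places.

set_pose: (x, y, θ) = (3.8100, -1.0700, 34.0000°), ρ = 6.77
go_straight(1.2): x += 1.2·cos θ, y += 1.2·sin θ → (4.8048, -0.3990, 34.0000°)
turn_left(27.3°): centre at ρ to the left, rotate +27.3° → (6.9574, 1.9625, 61.3000°)
go_straight(2.56): x += 2.56·cos θ, y += 2.56·sin θ → (8.1868, 4.2080, 61.3000°)

(8.1868, 4.2080, 61.3000°)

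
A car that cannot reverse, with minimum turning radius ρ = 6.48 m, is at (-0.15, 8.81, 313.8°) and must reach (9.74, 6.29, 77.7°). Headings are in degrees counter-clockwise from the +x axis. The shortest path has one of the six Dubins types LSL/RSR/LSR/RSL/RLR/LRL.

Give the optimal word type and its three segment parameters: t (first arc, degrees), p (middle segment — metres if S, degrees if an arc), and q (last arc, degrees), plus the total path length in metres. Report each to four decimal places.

RLR: t = 78.4348°, p = 252.4746°, q = 50.1398°, L = 43.0957 m

Let ψ = atan2(Δy, Δx) = atan2(-2.52, 9.89) = -14.2949° be the start→goal bearing.
Normalize: d = |goal − start| / ρ = 10.206003/6.48 = 1.575000, α = (θ_start − ψ) mod 360° = 328.0949° = 5.726337 rad, β = (θ_goal − ψ) mod 360° = 91.9949° = 1.605615 rad.
Common terms: sin α = -0.528513, cos α = 0.848925, sin β = 0.999394, cos β = -0.034811, cos(α−β) = -0.557745, d² = 2.480627. Work in radians in the unit-radius frame; every candidate has L = ρ·(t + p + q).
LSL: p² = 2 + d² − 2cos(α−β) + 2d(sin α − sin β) = 0.783208; p = √p² = 0.884990; φ = atan2(cos β − cos α, d + sin α − sin β) = -1.517558 rad; t = (φ − α) mod 2π = 5.322476 rad, q = (β − φ) mod 2π = 3.123172 rad → L = 6.48·(5.322476 + 0.884990 + 3.123172) = 6.48·9.330638 = 60.462537 m
RSR: p² = 2 + d² − 2cos(α−β) + 2d(sin β − sin α) = 10.409026; p = √p² = 3.226302; φ = atan2(cos α − cos β, d − sin α + sin β) = 0.277463 rad; t = (α − φ) mod 2π = 5.448874 rad, q = (φ − β) mod 2π = 4.955033 rad → L = 6.48·(5.448874 + 3.226302 + 4.955033) = 6.48·13.630210 = 88.323760 m
LSR: p² = d² − 2 + 2cos(α−β) + 2d(sin α + sin β) = 0.848411; p = √p² = 0.921092; φ = atan2(−cos α − cos β, d + sin α + sin β) − atan2(−2, p) = 0.760488 rad; t = (φ − α) mod 2π = 1.317336 rad, q = (φ − β) mod 2π = 5.438059 rad → L = 6.48·(1.317336 + 0.921092 + 5.438059) = 6.48·7.676487 = 49.743635 m
RSL: p² = d² − 2 + 2cos(α−β) − 2d(sin α + sin β) = -2.118138 < 0 → infeasible
RLR: c = (6 − d² + 2cos(α−β) + 2d(sin α − sin β))/8 = -0.301128; p = 2π − arccos c = 4.406513 rad; φ = atan2(cos α − cos β, d − sin α + sin β) = 0.277463 rad; t = (α − φ + p/2) mod 2π = 1.368946 rad, q = (α − β − t + p) mod 2π = 0.875105 rad → L = 6.48·(1.368946 + 4.406513 + 0.875105) = 6.48·6.650564 = 43.095654 m
LRL: c = (6 − d² + 2cos(α−β) − 2d(sin α − sin β))/8 = 0.902099; p = 2π − arccos c = 5.836998 rad; φ = atan2(cos β − cos α, d + sin α − sin β) = -1.517558 rad; t = (φ − α + p/2) mod 2π = 1.957790 rad, q = (β − α − t + p) mod 2π = 6.041672 rad → L = 6.48·(1.957790 + 5.836998 + 6.041672) = 6.48·13.836459 = 89.660257 m
Shortest: RLR with L = 43.095654 m ≈ 43.0957 m
Convert RLR to answer units (arcs ×180/π): t = 1.368946·180/π = 78.4348°, p = 4.406513·180/π = 252.4746°, q = 0.875105·180/π = 50.1398°, L = 43.0957 m.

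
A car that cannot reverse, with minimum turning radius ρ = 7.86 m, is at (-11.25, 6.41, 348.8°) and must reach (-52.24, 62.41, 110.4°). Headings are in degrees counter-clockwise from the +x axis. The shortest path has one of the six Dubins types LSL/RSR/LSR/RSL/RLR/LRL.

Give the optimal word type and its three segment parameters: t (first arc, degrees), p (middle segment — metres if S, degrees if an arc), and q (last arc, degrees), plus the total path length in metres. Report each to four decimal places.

Let ψ = atan2(Δy, Δx) = atan2(56.00, -40.99) = 126.2028° be the start→goal bearing.
Normalize: d = |goal − start| / ρ = 69.398704/7.86 = 8.829352, α = (θ_start − ψ) mod 360° = 222.5972° = 3.885054 rad, β = (θ_goal − ψ) mod 360° = 344.1972° = 6.007374 rad.
Common terms: sin α = -0.676840, cos α = -0.736130, sin β = -0.272327, cos β = 0.962205, cos(α−β) = -0.523986, d² = 77.957450. Work in radians in the unit-radius frame; every candidate has L = ρ·(t + p + q).
LSL: p² = 2 + d² − 2cos(α−β) + 2d(sin α − sin β) = 73.862250; p = √p² = 8.594315; φ = atan2(cos β − cos α, d + sin α − sin β) = 0.198921 rad; t = (φ − α) mod 2π = 2.597052 rad, q = (β − φ) mod 2π = 5.808454 rad → L = 7.86·(2.597052 + 8.594315 + 5.808454) = 7.86·16.999821 = 133.618590 m
RSR: p² = 2 + d² − 2cos(α−β) + 2d(sin β − sin α) = 88.148595; p = √p² = 9.388748; φ = atan2(cos α − cos β, d − sin α + sin β) = -0.181892 rad; t = (α − φ) mod 2π = 4.066946 rad, q = (φ − β) mod 2π = 0.093919 rad → L = 7.86·(4.066946 + 9.388748 + 0.093919) = 7.86·13.549613 = 106.499960 m
LSR: p² = d² − 2 + 2cos(α−β) + 2d(sin α + sin β) = 58.148416; p = √p² = 7.625511; φ = atan2(−cos α − cos β, d + sin α + sin β) − atan2(−2, p) = 0.227819 rad; t = (φ − α) mod 2π = 2.625950 rad, q = (φ − β) mod 2π = 0.503630 rad → L = 7.86·(2.625950 + 7.625511 + 0.503630) = 7.86·10.755091 = 84.535015 m
RSL: p² = d² − 2 + 2cos(α−β) − 2d(sin α + sin β) = 91.670541; p = √p² = 9.574473; φ = atan2(cos α + cos β, d − sin α − sin β) − atan2(2, p) = -0.182812 rad; t = (α − φ) mod 2π = 4.067866 rad, q = (β − φ) mod 2π = 6.190187 rad → L = 7.86·(4.067866 + 9.574473 + 6.190187) = 7.86·19.832527 = 155.883659 m
RLR: c = (6 − d² + 2cos(α−β) + 2d(sin α − sin β))/8 = -10.018574, |c| > 1 → infeasible
LRL: c = (6 − d² + 2cos(α−β) − 2d(sin α − sin β))/8 = -8.232781, |c| > 1 → infeasible
Shortest: LSR with L = 84.535015 m ≈ 84.5350 m
Convert LSR to answer units (arcs ×180/π): t = 2.625950·180/π = 150.4559°, p = ρ·p = 7.86·7.625511 = 59.9365 m, q = 0.503630·180/π = 28.8559°, L = 84.5350 m.

LSR: t = 150.4559°, p = 59.9365 m, q = 28.8559°, L = 84.5350 m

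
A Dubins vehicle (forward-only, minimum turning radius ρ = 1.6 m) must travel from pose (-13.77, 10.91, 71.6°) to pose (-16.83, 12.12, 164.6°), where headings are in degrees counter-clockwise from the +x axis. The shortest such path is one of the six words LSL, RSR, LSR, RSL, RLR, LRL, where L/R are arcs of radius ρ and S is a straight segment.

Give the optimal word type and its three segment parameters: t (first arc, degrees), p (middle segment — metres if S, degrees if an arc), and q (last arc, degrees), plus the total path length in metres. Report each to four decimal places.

Let ψ = atan2(Δy, Δx) = atan2(1.21, -3.06) = 158.4249° be the start→goal bearing.
Normalize: d = |goal − start| / ρ = 3.290547/1.6 = 2.056592, α = (θ_start − ψ) mod 360° = 273.1751° = 4.767804 rad, β = (θ_goal − ψ) mod 360° = 6.1751° = 0.107775 rad.
Common terms: sin α = -0.998465, cos α = 0.055387, sin β = 0.107567, cos β = 0.994198, cos(α−β) = -0.052336, d² = 4.229570. Work in radians in the unit-radius frame; every candidate has L = ρ·(t + p + q).
LSL: p² = 2 + d² − 2cos(α−β) + 2d(sin α − sin β) = 1.784930; p = √p² = 1.336013; φ = atan2(cos β − cos α, d + sin α − sin β) = 0.779180 rad; t = (φ − α) mod 2π = 2.294560 rad, q = (β − φ) mod 2π = 5.611781 rad → L = 1.6·(2.294560 + 1.336013 + 5.611781) = 1.6·9.242354 = 14.787767 m
RSR: p² = 2 + d² − 2cos(α−β) + 2d(sin β − sin α) = 10.883554; p = √p² = 3.299023; φ = atan2(cos α − cos β, d − sin α + sin β) = -0.288560 rad; t = (α − φ) mod 2π = 5.056365 rad, q = (φ − β) mod 2π = 5.886850 rad → L = 1.6·(5.056365 + 3.299023 + 5.886850) = 1.6·14.242238 = 22.787580 m
LSR: p² = d² − 2 + 2cos(α−β) + 2d(sin α + sin β) = -1.539529 < 0 → infeasible
RSL: p² = d² − 2 + 2cos(α−β) − 2d(sin α + sin β) = 5.789326; p = √p² = 2.406102; φ = atan2(cos α + cos β, d − sin α − sin β) − atan2(2, p) = -0.351396 rad; t = (α − φ) mod 2π = 5.119200 rad, q = (β − φ) mod 2π = 0.459171 rad → L = 1.6·(5.119200 + 2.406102 + 0.459171) = 1.6·7.984473 = 12.775158 m
RLR: c = (6 − d² + 2cos(α−β) + 2d(sin α − sin β))/8 = -0.360444; p = 2π − arccos c = 4.343645 rad; φ = atan2(cos α − cos β, d − sin α + sin β) = -0.288560 rad; t = (α − φ + p/2) mod 2π = 0.945002 rad, q = (α − β − t + p) mod 2π = 1.775487 rad → L = 1.6·(0.945002 + 4.343645 + 1.775487) = 1.6·7.064133 = 11.302614 m
LRL: c = (6 − d² + 2cos(α−β) − 2d(sin α − sin β))/8 = 0.776884; p = 2π − arccos c = 5.602090 rad; φ = atan2(cos β − cos α, d + sin α − sin β) = 0.779180 rad; t = (φ − α + p/2) mod 2π = 5.095606 rad, q = (β − α − t + p) mod 2π = 2.129641 rad → L = 1.6·(5.095606 + 5.602090 + 2.129641) = 1.6·12.827337 = 20.523739 m
Shortest: RLR with L = 11.302614 m ≈ 11.3026 m
Convert RLR to answer units (arcs ×180/π): t = 0.945002·180/π = 54.1446°, p = 4.343645·180/π = 248.8725°, q = 1.775487·180/π = 101.7279°, L = 11.3026 m.

RLR: t = 54.1446°, p = 248.8725°, q = 101.7279°, L = 11.3026 m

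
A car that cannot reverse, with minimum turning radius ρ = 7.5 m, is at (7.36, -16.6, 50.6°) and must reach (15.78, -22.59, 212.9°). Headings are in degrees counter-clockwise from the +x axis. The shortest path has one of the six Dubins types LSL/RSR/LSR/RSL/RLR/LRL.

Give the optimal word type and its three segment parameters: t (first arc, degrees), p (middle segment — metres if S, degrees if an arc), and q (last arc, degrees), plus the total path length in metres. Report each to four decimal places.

Let ψ = atan2(Δy, Δx) = atan2(-5.99, 8.42) = -35.4281° be the start→goal bearing.
Normalize: d = |goal − start| / ρ = 10.333272/7.5 = 1.377770, α = (θ_start − ψ) mod 360° = 86.0281° = 1.501474 rad, β = (θ_goal − ψ) mod 360° = 248.3281° = 4.334143 rad.
Common terms: sin α = 0.997598, cos α = 0.069267, sin β = -0.929314, cos β = -0.369291, cos(α−β) = -0.952661, d² = 1.898249. Work in radians in the unit-radius frame; every candidate has L = ρ·(t + p + q).
LSL: p² = 2 + d² − 2cos(α−β) + 2d(sin α − sin β) = 11.113253; p = √p² = 3.333655; φ = atan2(cos β − cos α, d + sin α − sin β) = -0.131937 rad; t = (φ − α) mod 2π = 4.649774 rad, q = (β − φ) mod 2π = 4.466080 rad → L = 7.5·(4.649774 + 3.333655 + 4.466080) = 7.5·12.449509 = 93.371320 m
RSR: p² = 2 + d² − 2cos(α−β) + 2d(sin β − sin α) = 0.493891; p = √p² = 0.702774; φ = atan2(cos α − cos β, d − sin α + sin β) = 2.467691 rad; t = (α − φ) mod 2π = 5.316968 rad, q = (φ − β) mod 2π = 4.416734 rad → L = 7.5·(5.316968 + 0.702774 + 4.416734) = 7.5·10.436475 = 78.273561 m
LSR: p² = d² − 2 + 2cos(α−β) + 2d(sin α + sin β) = -1.818914 < 0 → infeasible
RSL: p² = d² − 2 + 2cos(α−β) − 2d(sin α + sin β) = -2.195234 < 0 → infeasible
RLR: c = (6 − d² + 2cos(α−β) + 2d(sin α − sin β))/8 = 0.938264; p = 2π − arccos c = 5.929965 rad; φ = atan2(cos α − cos β, d − sin α + sin β) = 2.467691 rad; t = (α − φ + p/2) mod 2π = 1.998765 rad, q = (α − β − t + p) mod 2π = 1.098531 rad → L = 7.5·(1.998765 + 5.929965 + 1.098531) = 7.5·9.027261 = 67.704457 m
LRL: c = (6 − d² + 2cos(α−β) − 2d(sin α − sin β))/8 = -0.389157; p = 2π − arccos c = 4.312673 rad; φ = atan2(cos β − cos α, d + sin α − sin β) = -0.131937 rad; t = (φ − α + p/2) mod 2π = 0.522926 rad, q = (β − α − t + p) mod 2π = 0.339231 rad → L = 7.5·(0.522926 + 4.312673 + 0.339231) = 7.5·5.174830 = 38.811227 m
Shortest: LRL with L = 38.811227 m ≈ 38.8112 m
Convert LRL to answer units (arcs ×180/π): t = 0.522926·180/π = 29.9614°, p = 4.312673·180/π = 247.0980°, q = 0.339231·180/π = 19.4365°, L = 38.8112 m.

LRL: t = 29.9614°, p = 247.0980°, q = 19.4365°, L = 38.8112 m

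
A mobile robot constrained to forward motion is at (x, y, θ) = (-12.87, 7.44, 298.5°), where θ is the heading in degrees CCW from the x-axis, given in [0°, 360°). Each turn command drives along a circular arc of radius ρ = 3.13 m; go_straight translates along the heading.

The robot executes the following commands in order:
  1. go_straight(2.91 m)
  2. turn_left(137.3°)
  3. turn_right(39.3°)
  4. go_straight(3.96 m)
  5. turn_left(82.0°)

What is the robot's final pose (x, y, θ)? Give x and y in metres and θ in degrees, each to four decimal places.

(-0.4517, 13.7217, 118.5000°)

set_pose: (x, y, θ) = (-12.8700, 7.4400, 298.5000°), ρ = 3.13
go_straight(2.91): x += 2.91·cos θ, y += 2.91·sin θ → (-11.4815, 4.8826, 298.5000°)
turn_left(137.3°): centre at ρ to the left, rotate +137.3° → (-5.6964, 5.6083, 435.8000° ≡ 75.8000°)
turn_right(39.3°): centre at ρ to the right, rotate −39.3° → (-4.5238, 7.3566, 36.5000°)
go_straight(3.96): x += 3.96·cos θ, y += 3.96·sin θ → (-1.3406, 9.7121, 36.5000°)
turn_left(82.0°): centre at ρ to the left, rotate +82.0° → (-0.4517, 13.7217, 118.5000°)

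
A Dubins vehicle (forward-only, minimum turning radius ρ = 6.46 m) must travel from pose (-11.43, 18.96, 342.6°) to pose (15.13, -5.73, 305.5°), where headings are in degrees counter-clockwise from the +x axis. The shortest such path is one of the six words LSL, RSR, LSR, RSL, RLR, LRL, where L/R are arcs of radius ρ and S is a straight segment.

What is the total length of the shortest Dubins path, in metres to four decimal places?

36.3702 m

Let ψ = atan2(Δy, Δx) = atan2(-24.69, 26.56) = -42.9103° be the start→goal bearing.
Normalize: d = |goal − start| / ρ = 36.263338/6.46 = 5.613520, α = (θ_start − ψ) mod 360° = 25.5103° = 0.445239 rad, β = (θ_goal − ψ) mod 360° = 348.4103° = 6.080907 rad.
Common terms: sin α = 0.430674, cos α = 0.902508, sin β = -0.200901, cos β = 0.979611, cos(α−β) = 0.797584, d² = 31.511605. Work in radians in the unit-radius frame; every candidate has L = ρ·(t + p + q).
LSL: p² = 2 + d² − 2cos(α−β) + 2d(sin α − sin β) = 39.007156; p = √p² = 6.245571; φ = atan2(cos β − cos α, d + sin α − sin β) = 0.012346 rad; t = (φ − α) mod 2π = 5.850292 rad, q = (β − φ) mod 2π = 6.068562 rad → L = 6.46·(5.850292 + 6.245571 + 6.068562) = 6.46·18.164424 = 117.342182 m
RSR: p² = 2 + d² − 2cos(α−β) + 2d(sin β − sin α) = 24.825718; p = √p² = 4.982541; φ = atan2(cos α − cos β, d − sin α + sin β) = -0.015475 rad; t = (α − φ) mod 2π = 0.460715 rad, q = (φ − β) mod 2π = 0.186802 rad → L = 6.46·(0.460715 + 4.982541 + 0.186802) = 6.46·5.630058 = 36.370178 m
LSR: p² = d² − 2 + 2cos(α−β) + 2d(sin α + sin β) = 33.686438; p = √p² = 5.804002; φ = atan2(−cos α − cos β, d + sin α + sin β) − atan2(−2, p) = 0.020241 rad; t = (φ − α) mod 2π = 5.858187 rad, q = (φ − β) mod 2π = 0.222519 rad → L = 6.46·(5.858187 + 5.804002 + 0.222519) = 6.46·11.884708 = 76.775214 m
RSL: p² = d² − 2 + 2cos(α−β) − 2d(sin α + sin β) = 28.527108; p = √p² = 5.341077; φ = atan2(cos α + cos β, d − sin α − sin β) − atan2(2, p) = -0.021982 rad; t = (α − φ) mod 2π = 0.467221 rad, q = (β − φ) mod 2π = 6.102889 rad → L = 6.46·(0.467221 + 5.341077 + 6.102889) = 6.46·11.911188 = 76.946274 m
RLR: c = (6 − d² + 2cos(α−β) + 2d(sin α − sin β))/8 = -2.103215, |c| > 1 → infeasible
LRL: c = (6 − d² + 2cos(α−β) − 2d(sin α − sin β))/8 = -3.875895, |c| > 1 → infeasible
Shortest: RSR with L = 36.370178 m ≈ 36.3702 m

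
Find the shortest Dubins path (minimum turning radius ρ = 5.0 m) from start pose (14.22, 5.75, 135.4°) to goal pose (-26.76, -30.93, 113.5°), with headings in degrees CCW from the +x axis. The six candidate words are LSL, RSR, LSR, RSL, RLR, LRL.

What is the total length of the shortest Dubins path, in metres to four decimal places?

Let ψ = atan2(Δy, Δx) = atan2(-36.68, -40.98) = -138.1692° be the start→goal bearing.
Normalize: d = |goal − start| / ρ = 54.998025/5.0 = 10.999605, α = (θ_start − ψ) mod 360° = 273.5692° = 4.774683 rad, β = (θ_goal − ψ) mod 360° = 251.6692° = 4.392456 rad.
Common terms: sin α = -0.998060, cos α = 0.062254, sin β = -0.949257, cos β = -0.314503, cos(α−β) = 0.927836, d² = 120.991312. Work in radians in the unit-radius frame; every candidate has L = ρ·(t + p + q).
LSL: p² = 2 + d² − 2cos(α−β) + 2d(sin α − sin β) = 120.061996; p = √p² = 10.957280; φ = atan2(cos β − cos α, d + sin α − sin β) = -0.034391 rad; t = (φ − α) mod 2π = 1.474111 rad, q = (β − φ) mod 2π = 4.426847 rad → L = 5.0·(1.474111 + 10.957280 + 4.426847) = 5.0·16.858239 = 84.291193 m
RSR: p² = 2 + d² − 2cos(α−β) + 2d(sin β − sin α) = 122.209283; p = √p² = 11.054831; φ = atan2(cos α − cos β, d − sin α + sin β) = 0.034087 rad; t = (α − φ) mod 2π = 4.740596 rad, q = (φ − β) mod 2π = 1.924816 rad → L = 5.0·(4.740596 + 11.054831 + 1.924816) = 5.0·17.720243 = 88.601216 m
LSR: p² = d² − 2 + 2cos(α−β) + 2d(sin α + sin β) = 78.007550; p = √p² = 8.832188; φ = atan2(−cos α − cos β, d + sin α + sin β) − atan2(−2, p) = 0.250547 rad; t = (φ − α) mod 2π = 1.759049 rad, q = (φ − β) mod 2π = 2.141276 rad → L = 5.0·(1.759049 + 8.832188 + 2.141276) = 5.0·12.732514 = 63.662570 m
RSL: p² = d² − 2 + 2cos(α−β) − 2d(sin α + sin β) = 163.686419; p = √p² = 12.793999; φ = atan2(cos α + cos β, d − sin α − sin β) − atan2(2, p) = -0.174549 rad; t = (α − φ) mod 2π = 4.949232 rad, q = (β − φ) mod 2π = 4.567005 rad → L = 5.0·(4.949232 + 12.793999 + 4.567005) = 5.0·22.310237 = 111.551186 m
RLR: c = (6 − d² + 2cos(α−β) + 2d(sin α − sin β))/8 = -14.276160, |c| > 1 → infeasible
LRL: c = (6 − d² + 2cos(α−β) − 2d(sin α − sin β))/8 = -14.007749, |c| > 1 → infeasible
Shortest: LSR with L = 63.662570 m ≈ 63.6626 m

63.6626 m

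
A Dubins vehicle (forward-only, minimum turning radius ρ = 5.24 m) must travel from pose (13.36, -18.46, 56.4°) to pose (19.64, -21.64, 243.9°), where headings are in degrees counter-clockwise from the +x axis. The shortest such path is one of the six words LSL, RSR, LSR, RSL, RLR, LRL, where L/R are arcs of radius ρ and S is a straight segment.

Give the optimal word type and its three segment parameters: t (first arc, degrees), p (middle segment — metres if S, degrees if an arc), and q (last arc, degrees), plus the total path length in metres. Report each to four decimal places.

LRL: t = 38.3909°, p = 246.8731°, q = 35.9822°, L = 29.3796 m

Let ψ = atan2(Δy, Δx) = atan2(-3.18, 6.28) = -26.8563° be the start→goal bearing.
Normalize: d = |goal − start| / ρ = 7.039233/5.24 = 1.343365, α = (θ_start − ψ) mod 360° = 83.2563° = 1.453096 rad, β = (θ_goal − ψ) mod 360° = 270.7563° = 4.725588 rad.
Common terms: sin α = 0.993081, cos α = 0.117429, sin β = -0.999913, cos β = 0.013199, cos(α−β) = -0.991445, d² = 1.804630. Work in radians in the unit-radius frame; every candidate has L = ρ·(t + p + q).
LSL: p² = 2 + d² − 2cos(α−β) + 2d(sin α − sin β) = 11.142157; p = √p² = 3.337987; φ = atan2(cos β − cos α, d + sin α − sin β) = -0.031231 rad; t = (φ − α) mod 2π = 4.798859 rad, q = (β − φ) mod 2π = 4.756819 rad → L = 5.24·(4.798859 + 3.337987 + 4.756819) = 5.24·12.893665 = 67.562803 m
RSR: p² = 2 + d² − 2cos(α−β) + 2d(sin β − sin α) = 0.432882; p = √p² = 0.657938; φ = atan2(cos α − cos β, d − sin α + sin β) = 2.982503 rad; t = (α − φ) mod 2π = 4.753778 rad, q = (φ − β) mod 2π = 4.540100 rad → L = 5.24·(4.753778 + 0.657938 + 4.540100) = 5.24·9.951816 = 52.147515 m
LSR: p² = d² − 2 + 2cos(α−β) + 2d(sin α + sin β) = -2.196615 < 0 → infeasible
RSL: p² = d² − 2 + 2cos(α−β) − 2d(sin α + sin β) = -2.159905 < 0 → infeasible
RLR: c = (6 − d² + 2cos(α−β) + 2d(sin α − sin β))/8 = 0.945890; p = 2π − arccos c = 5.952715 rad; φ = atan2(cos α − cos β, d − sin α + sin β) = 2.982503 rad; t = (α − φ + p/2) mod 2π = 1.446950 rad, q = (α − β − t + p) mod 2π = 1.233272 rad → L = 5.24·(1.446950 + 5.952715 + 1.233272) = 5.24·8.632937 = 45.236591 m
LRL: c = (6 − d² + 2cos(α−β) − 2d(sin α − sin β))/8 = -0.392770; p = 2π − arccos c = 4.308748 rad; φ = atan2(cos β − cos α, d + sin α − sin β) = -0.031231 rad; t = (φ − α + p/2) mod 2π = 0.670047 rad, q = (β − α − t + p) mod 2π = 0.628007 rad → L = 5.24·(0.670047 + 4.308748 + 0.628007) = 5.24·5.606802 = 29.379645 m
Shortest: LRL with L = 29.379645 m ≈ 29.3796 m
Convert LRL to answer units (arcs ×180/π): t = 0.670047·180/π = 38.3909°, p = 4.308748·180/π = 246.8731°, q = 0.628007·180/π = 35.9822°, L = 29.3796 m.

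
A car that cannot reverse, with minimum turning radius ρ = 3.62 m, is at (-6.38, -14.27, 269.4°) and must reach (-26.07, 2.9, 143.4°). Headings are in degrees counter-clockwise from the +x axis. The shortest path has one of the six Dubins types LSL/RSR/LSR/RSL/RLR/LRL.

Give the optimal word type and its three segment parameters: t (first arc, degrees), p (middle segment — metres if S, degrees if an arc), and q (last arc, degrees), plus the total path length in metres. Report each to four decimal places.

RSL: t = 145.6161°, p = 21.9599 m, q = 19.6161°, L = 32.3994 m

Let ψ = atan2(Δy, Δx) = atan2(17.17, -19.69) = 138.9110° be the start→goal bearing.
Normalize: d = |goal − start| / ρ = 26.124797/3.62 = 7.216795, α = (θ_start − ψ) mod 360° = 130.4890° = 2.277462 rad, β = (θ_goal − ψ) mod 360° = 4.4890° = 0.078347 rad.
Common terms: sin α = 0.760531, cos α = -0.649301, sin β = 0.078267, cos β = 0.996932, cos(α−β) = -0.587785, d² = 52.082125. Work in radians in the unit-radius frame; every candidate has L = ρ·(t + p + q).
LSL: p² = 2 + d² − 2cos(α−β) + 2d(sin α − sin β) = 65.105216; p = √p² = 8.068780; φ = atan2(cos β − cos α, d + sin α − sin β) = 0.205468 rad; t = (φ − α) mod 2π = 4.211191 rad, q = (β − φ) mod 2π = 6.156065 rad → L = 3.62·(4.211191 + 8.068780 + 6.156065) = 3.62·18.436036 = 66.738451 m
RSR: p² = 2 + d² − 2cos(α−β) + 2d(sin β − sin α) = 45.410175; p = √p² = 6.738707; φ = atan2(cos α − cos β, d − sin α + sin β) = -0.246793 rad; t = (α − φ) mod 2π = 2.524255 rad, q = (φ − β) mod 2π = 5.958045 rad → L = 3.62·(2.524255 + 6.738707 + 5.958045) = 3.62·15.221007 = 55.100047 m
LSR: p² = d² − 2 + 2cos(α−β) + 2d(sin α + sin β) = 61.013422; p = √p² = 7.811109; φ = atan2(−cos α − cos β, d + sin α + sin β) − atan2(−2, p) = 0.207533 rad; t = (φ − α) mod 2π = 4.213257 rad, q = (φ − β) mod 2π = 0.129186 rad → L = 3.62·(4.213257 + 7.811109 + 0.129186) = 3.62·12.153552 = 43.995857 m
RSL: p² = d² − 2 + 2cos(α−β) − 2d(sin α + sin β) = 36.799688; p = √p² = 6.066275; φ = atan2(cos α + cos β, d − sin α − sin β) − atan2(2, p) = -0.264019 rad; t = (α − φ) mod 2π = 2.541481 rad, q = (β − φ) mod 2π = 0.342366 rad → L = 3.62·(2.541481 + 6.066275 + 0.342366) = 3.62·8.950121 = 32.399437 m
RLR: c = (6 − d² + 2cos(α−β) + 2d(sin α − sin β))/8 = -4.676272, |c| > 1 → infeasible
LRL: c = (6 − d² + 2cos(α−β) − 2d(sin α − sin β))/8 = -7.138152, |c| > 1 → infeasible
Shortest: RSL with L = 32.399437 m ≈ 32.3994 m
Convert RSL to answer units (arcs ×180/π): t = 2.541481·180/π = 145.6161°, p = ρ·p = 3.62·6.066275 = 21.9599 m, q = 0.342366·180/π = 19.6161°, L = 32.3994 m.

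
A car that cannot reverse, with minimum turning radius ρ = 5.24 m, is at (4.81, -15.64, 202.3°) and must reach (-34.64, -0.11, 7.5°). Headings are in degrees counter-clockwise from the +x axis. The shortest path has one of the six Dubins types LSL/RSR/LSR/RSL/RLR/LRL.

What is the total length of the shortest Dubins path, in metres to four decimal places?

55.0002 m

Let ψ = atan2(Δy, Δx) = atan2(15.53, -39.45) = 158.5123° be the start→goal bearing.
Normalize: d = |goal − start| / ρ = 42.396738/5.24 = 8.090981, α = (θ_start − ψ) mod 360° = 43.7877° = 0.764240 rad, β = (θ_goal − ψ) mod 360° = 208.9877° = 3.647524 rad.
Common terms: sin α = 0.691988, cos α = 0.721909, sin β = -0.484622, cos β = -0.874724, cos(α−β) = -0.966823, d² = 65.463966. Work in radians in the unit-radius frame; every candidate has L = ρ·(t + p + q).
LSL: p² = 2 + d² − 2cos(α−β) + 2d(sin α − sin β) = 88.437479; p = √p² = 9.404120; φ = atan2(cos β − cos α, d + sin α − sin β) = -0.170606 rad; t = (φ − α) mod 2π = 5.348339 rad, q = (β − φ) mod 2π = 3.818130 rad → L = 5.24·(5.348339 + 9.404120 + 3.818130) = 5.24·18.570590 = 97.309889 m
RSR: p² = 2 + d² − 2cos(α−β) + 2d(sin β − sin α) = 50.357747; p = √p² = 7.096319; φ = atan2(cos α − cos β, d − sin α + sin β) = 0.226937 rad; t = (α − φ) mod 2π = 0.537303 rad, q = (φ − β) mod 2π = 2.862599 rad → L = 5.24·(0.537303 + 7.096319 + 2.862599) = 5.24·10.496221 = 55.000196 m
LSR: p² = d² − 2 + 2cos(α−β) + 2d(sin α + sin β) = 64.885913; p = √p² = 8.055179; φ = atan2(−cos α − cos β, d + sin α + sin β) − atan2(−2, p) = 0.261779 rad; t = (φ − α) mod 2π = 5.780725 rad, q = (φ − β) mod 2π = 2.897441 rad → L = 5.24·(5.780725 + 8.055179 + 2.897441) = 5.24·16.733345 = 87.682727 m
RSL: p² = d² − 2 + 2cos(α−β) − 2d(sin α + sin β) = 58.174726; p = √p² = 7.627236; φ = atan2(cos α + cos β, d − sin α − sin β) − atan2(2, p) = -0.275826 rad; t = (α − φ) mod 2π = 1.040066 rad, q = (β − φ) mod 2π = 3.923350 rad → L = 5.24·(1.040066 + 7.627236 + 3.923350) = 5.24·12.590652 = 65.975015 m
RLR: c = (6 − d² + 2cos(α−β) + 2d(sin α − sin β))/8 = -5.294718, |c| > 1 → infeasible
LRL: c = (6 − d² + 2cos(α−β) − 2d(sin α − sin β))/8 = -10.054685, |c| > 1 → infeasible
Shortest: RSR with L = 55.000196 m ≈ 55.0002 m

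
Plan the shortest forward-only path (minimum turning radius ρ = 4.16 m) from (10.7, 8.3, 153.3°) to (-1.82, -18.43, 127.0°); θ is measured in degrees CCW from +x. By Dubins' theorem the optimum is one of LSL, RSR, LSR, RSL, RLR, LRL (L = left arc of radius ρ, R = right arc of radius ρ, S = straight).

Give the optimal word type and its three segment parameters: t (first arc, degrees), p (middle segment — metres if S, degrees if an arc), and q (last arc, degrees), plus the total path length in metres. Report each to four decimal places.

LSR: t = 119.4952°, p = 20.1282 m, q = 145.7952°, L = 39.3898 m

Let ψ = atan2(Δy, Δx) = atan2(-26.73, -12.52) = -115.0978° be the start→goal bearing.
Normalize: d = |goal − start| / ρ = 29.516831/4.16 = 7.095392, α = (θ_start − ψ) mod 360° = 268.3978° = 4.684425 rad, β = (θ_goal − ψ) mod 360° = 242.0978° = 4.225404 rad.
Common terms: sin α = -0.999609, cos α = -0.027960, sin β = -0.883748, cos β = -0.467964, cos(α−β) = 0.896486, d² = 50.344588. Work in radians in the unit-radius frame; every candidate has L = ρ·(t + p + q).
LSL: p² = 2 + d² − 2cos(α−β) + 2d(sin α − sin β) = 48.907452; p = √p² = 6.993386; φ = atan2(cos β − cos α, d + sin α − sin β) = -0.062959 rad; t = (φ − α) mod 2π = 1.535801 rad, q = (β − φ) mod 2π = 4.288363 rad → L = 4.16·(1.535801 + 6.993386 + 4.288363) = 4.16·12.817550 = 53.321008 m
RSR: p² = 2 + d² − 2cos(α−β) + 2d(sin β − sin α) = 52.195778; p = √p² = 7.224665; φ = atan2(cos α − cos β, d − sin α + sin β) = 0.060941 rad; t = (α − φ) mod 2π = 4.623485 rad, q = (φ − β) mod 2π = 2.118722 rad → L = 4.16·(4.623485 + 7.224665 + 2.118722) = 4.16·13.966871 = 58.102185 m
LSR: p² = d² − 2 + 2cos(α−β) + 2d(sin α + sin β) = 23.411251; p = √p² = 4.838517; φ = atan2(−cos α − cos β, d + sin α + sin β) − atan2(−2, p) = 0.486826 rad; t = (φ − α) mod 2π = 2.085585 rad, q = (φ − β) mod 2π = 2.544607 rad → L = 4.16·(2.085585 + 4.838517 + 2.544607) = 4.16·9.468710 = 39.389834 m
RSL: p² = d² − 2 + 2cos(α−β) − 2d(sin α + sin β) = 76.863870; p = √p² = 8.767204; φ = atan2(cos α + cos β, d − sin α − sin β) − atan2(2, p) = -0.279462 rad; t = (α − φ) mod 2π = 4.963887 rad, q = (β − φ) mod 2π = 4.504866 rad → L = 4.16·(4.963887 + 8.767204 + 4.504866) = 4.16·18.235957 = 75.861582 m
RLR: c = (6 − d² + 2cos(α−β) + 2d(sin α − sin β))/8 = -5.524472, |c| > 1 → infeasible
LRL: c = (6 − d² + 2cos(α−β) − 2d(sin α − sin β))/8 = -5.113432, |c| > 1 → infeasible
Shortest: LSR with L = 39.389834 m ≈ 39.3898 m
Convert LSR to answer units (arcs ×180/π): t = 2.085585·180/π = 119.4952°, p = ρ·p = 4.16·4.838517 = 20.1282 m, q = 2.544607·180/π = 145.7952°, L = 39.3898 m.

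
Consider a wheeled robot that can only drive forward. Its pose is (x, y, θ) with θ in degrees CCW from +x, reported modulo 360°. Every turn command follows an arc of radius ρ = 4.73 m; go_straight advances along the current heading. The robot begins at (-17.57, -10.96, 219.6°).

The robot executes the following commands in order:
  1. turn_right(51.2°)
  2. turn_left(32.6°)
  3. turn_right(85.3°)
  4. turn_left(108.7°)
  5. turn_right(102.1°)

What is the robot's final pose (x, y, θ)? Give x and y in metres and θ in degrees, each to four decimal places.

(-45.0185, -7.6216, 122.3000°)

set_pose: (x, y, θ) = (-17.5700, -10.9600, 219.6000°), ρ = 4.73
turn_right(51.2°): centre at ρ to the right, rotate −51.2° → (-21.5361, -11.9489, 168.4000°)
turn_left(32.6°): centre at ρ to the left, rotate +32.6° → (-24.1823, -12.1664, 201.0000°)
turn_right(85.3°): centre at ρ to the right, rotate −85.3° → (-30.1395, -9.8018, 115.7000°)
turn_left(108.7°): centre at ρ to the left, rotate +108.7° → (-37.7110, -8.4735, 224.4000°)
turn_right(102.1°): centre at ρ to the right, rotate −102.1° → (-45.0185, -7.6216, 122.3000°)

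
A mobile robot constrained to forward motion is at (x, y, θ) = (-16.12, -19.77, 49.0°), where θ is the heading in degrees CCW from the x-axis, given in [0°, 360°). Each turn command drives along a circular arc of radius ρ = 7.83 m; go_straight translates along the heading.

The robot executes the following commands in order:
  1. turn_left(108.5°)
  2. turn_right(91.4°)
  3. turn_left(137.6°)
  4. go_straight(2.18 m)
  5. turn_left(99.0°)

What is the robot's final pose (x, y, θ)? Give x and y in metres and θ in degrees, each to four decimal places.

(-38.9389, 1.0731, 302.7000°)

set_pose: (x, y, θ) = (-16.1200, -19.7700, 49.0000°), ρ = 7.83
turn_left(108.5°): centre at ρ to the left, rotate +108.5° → (-19.0330, -7.3991, 157.5000°)
turn_right(91.4°): centre at ρ to the right, rotate −91.4° → (-23.1952, 3.0072, 66.1000°)
turn_left(137.6°): centre at ρ to the left, rotate +137.6° → (-33.5010, 13.3491, 203.7000°)
go_straight(2.18): x += 2.18·cos θ, y += 2.18·sin θ → (-35.4972, 12.4728, 203.7000°)
turn_left(99.0°): centre at ρ to the left, rotate +99.0° → (-38.9389, 1.0731, 302.7000°)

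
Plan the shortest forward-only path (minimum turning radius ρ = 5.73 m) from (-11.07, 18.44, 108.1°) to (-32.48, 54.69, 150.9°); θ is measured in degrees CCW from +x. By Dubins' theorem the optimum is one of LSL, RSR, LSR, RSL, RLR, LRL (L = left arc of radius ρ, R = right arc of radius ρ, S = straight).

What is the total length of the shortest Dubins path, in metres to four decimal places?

42.2556 m

Let ψ = atan2(Δy, Δx) = atan2(36.25, -21.41) = 120.5670° be the start→goal bearing.
Normalize: d = |goal − start| / ρ = 42.100482/5.73 = 7.347379, α = (θ_start − ψ) mod 360° = 347.5330° = 6.065595 rad, β = (θ_goal − ψ) mod 360° = 30.3330° = 0.529411 rad.
Common terms: sin α = -0.215877, cos α = 0.976421, sin β = 0.505025, cos β = 0.863105, cos(α−β) = 0.733730, d² = 53.983979. Work in radians in the unit-radius frame; every candidate has L = ρ·(t + p + q).
LSL: p² = 2 + d² − 2cos(α−β) + 2d(sin α − sin β) = 43.923038; p = √p² = 6.627446; φ = atan2(cos β − cos α, d + sin α − sin β) = -0.017099 rad; t = (φ − α) mod 2π = 0.200491 rad, q = (β − φ) mod 2π = 0.546510 rad → L = 5.73·(0.200491 + 6.627446 + 0.546510) = 5.73·7.374447 = 42.255580 m
RSR: p² = 2 + d² − 2cos(α−β) + 2d(sin β − sin α) = 65.110001; p = √p² = 8.069077; φ = atan2(cos α − cos β, d − sin α + sin β) = 0.014044 rad; t = (α − φ) mod 2π = 6.051552 rad, q = (φ − β) mod 2π = 5.767818 rad → L = 5.73·(6.051552 + 8.069077 + 5.767818) = 5.73·19.888447 = 113.960799 m
LSR: p² = d² − 2 + 2cos(α−β) + 2d(sin α + sin β) = 57.700403; p = √p² = 7.596078; φ = atan2(−cos α − cos β, d + sin α + sin β) − atan2(−2, p) = 0.021069 rad; t = (φ − α) mod 2π = 0.238659 rad, q = (φ − β) mod 2π = 5.774843 rad → L = 5.73·(0.238659 + 7.596078 + 5.774843) = 5.73·13.609580 = 77.982896 m
RSL: p² = d² − 2 + 2cos(α−β) − 2d(sin α + sin β) = 49.202475; p = √p² = 7.014448; φ = atan2(cos α + cos β, d − sin α − sin β) − atan2(2, p) = -0.022806 rad; t = (α − φ) mod 2π = 6.088401 rad, q = (β − φ) mod 2π = 0.552217 rad → L = 5.73·(6.088401 + 7.014448 + 0.552217) = 5.73·13.655065 = 78.243525 m
RLR: c = (6 − d² + 2cos(α−β) + 2d(sin α − sin β))/8 = -7.138750, |c| > 1 → infeasible
LRL: c = (6 − d² + 2cos(α−β) − 2d(sin α − sin β))/8 = -4.490380, |c| > 1 → infeasible
Shortest: LSL with L = 42.255580 m ≈ 42.2556 m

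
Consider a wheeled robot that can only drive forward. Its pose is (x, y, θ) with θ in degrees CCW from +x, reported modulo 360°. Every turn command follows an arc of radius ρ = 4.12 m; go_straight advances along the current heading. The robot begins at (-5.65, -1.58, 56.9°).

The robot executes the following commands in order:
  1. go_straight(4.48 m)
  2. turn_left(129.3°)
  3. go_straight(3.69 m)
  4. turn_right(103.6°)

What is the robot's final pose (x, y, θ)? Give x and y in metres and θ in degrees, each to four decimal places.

set_pose: (x, y, θ) = (-5.6500, -1.5800, 56.9000°), ρ = 4.12
go_straight(4.48): x += 4.48·cos θ, y += 4.48·sin θ → (-3.2035, 2.1730, 56.9000°)
turn_left(129.3°): centre at ρ to the left, rotate +129.3° → (-7.0998, 8.5188, 186.2000°)
go_straight(3.69): x += 3.69·cos θ, y += 3.69·sin θ → (-10.7682, 8.1203, 186.2000°)
turn_right(103.6°): centre at ρ to the right, rotate −103.6° → (-15.2989, 12.7468, 82.6000°)

(-15.2989, 12.7468, 82.6000°)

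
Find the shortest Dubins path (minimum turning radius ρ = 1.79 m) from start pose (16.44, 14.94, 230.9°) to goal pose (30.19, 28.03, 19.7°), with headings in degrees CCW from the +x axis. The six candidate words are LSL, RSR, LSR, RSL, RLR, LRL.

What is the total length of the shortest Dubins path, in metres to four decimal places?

Let ψ = atan2(Δy, Δx) = atan2(13.09, 13.75) = 43.5914° be the start→goal bearing.
Normalize: d = |goal − start| / ρ = 18.984483/1.79 = 10.605857, α = (θ_start − ψ) mod 360° = 187.3086° = 3.269152 rad, β = (θ_goal − ψ) mod 360° = 336.1086° = 5.866202 rad.
Common terms: sin α = -0.127214, cos α = -0.991875, sin β = -0.405004, cos β = 0.914315, cos(α−β) = -0.855364, d² = 112.484192. Work in radians in the unit-radius frame; every candidate has L = ρ·(t + p + q).
LSL: p² = 2 + d² − 2cos(α−β) + 2d(sin α − sin β) = 122.087320; p = √p² = 11.049313; φ = atan2(cos β − cos α, d + sin α − sin β) = 0.173384 rad; t = (φ − α) mod 2π = 3.187417 rad, q = (β − φ) mod 2π = 5.692818 rad → L = 1.79·(3.187417 + 11.049313 + 5.692818) = 1.79·19.929548 = 35.673892 m
RSR: p² = 2 + d² − 2cos(α−β) + 2d(sin β − sin α) = 110.302521; p = √p² = 10.502501; φ = atan2(cos α − cos β, d − sin α + sin β) = -0.182510 rad; t = (α − φ) mod 2π = 3.451663 rad, q = (φ − β) mod 2π = 0.234473 rad → L = 1.79·(3.451663 + 10.502501 + 0.234473) = 1.79·14.188636 = 25.397659 m
LSR: p² = d² − 2 + 2cos(α−β) + 2d(sin α + sin β) = 97.484211; p = √p² = 9.873409; φ = atan2(−cos α − cos β, d + sin α + sin β) − atan2(−2, p) = 0.207559 rad; t = (φ − α) mod 2π = 3.221592 rad, q = (φ − β) mod 2π = 0.624542 rad → L = 1.79·(3.221592 + 9.873409 + 0.624542) = 1.79·13.719544 = 24.557983 m
RSL: p² = d² − 2 + 2cos(α−β) − 2d(sin α + sin β) = 120.062717; p = √p² = 10.957313; φ = atan2(cos α + cos β, d − sin α − sin β) − atan2(2, p) = -0.187502 rad; t = (α − φ) mod 2π = 3.456655 rad, q = (β − φ) mod 2π = 6.053705 rad → L = 1.79·(3.456655 + 10.957313 + 6.053705) = 1.79·20.467673 = 36.637134 m
RLR: c = (6 − d² + 2cos(α−β) + 2d(sin α − sin β))/8 = -12.787815, |c| > 1 → infeasible
LRL: c = (6 − d² + 2cos(α−β) − 2d(sin α − sin β))/8 = -14.260915, |c| > 1 → infeasible
Shortest: LSR with L = 24.557983 m ≈ 24.5580 m

24.5580 m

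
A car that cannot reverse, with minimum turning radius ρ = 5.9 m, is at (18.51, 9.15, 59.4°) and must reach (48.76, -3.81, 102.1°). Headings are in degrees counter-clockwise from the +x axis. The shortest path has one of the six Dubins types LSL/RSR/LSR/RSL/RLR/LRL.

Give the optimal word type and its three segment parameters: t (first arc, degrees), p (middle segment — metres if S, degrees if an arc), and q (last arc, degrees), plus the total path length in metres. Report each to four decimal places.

Let ψ = atan2(Δy, Δx) = atan2(-12.96, 30.25) = -23.1917° be the start→goal bearing.
Normalize: d = |goal − start| / ρ = 32.909332/5.9 = 5.577853, α = (θ_start − ψ) mod 360° = 82.5917° = 1.441498 rad, β = (θ_goal − ψ) mod 360° = 125.2917° = 2.186753 rad.
Common terms: sin α = 0.991653, cos α = 0.128939, sin β = 0.816221, cos β = -0.577740, cos(α−β) = 0.734915, d² = 31.112442. Work in radians in the unit-radius frame; every candidate has L = ρ·(t + p + q).
LSL: p² = 2 + d² − 2cos(α−β) + 2d(sin α − sin β) = 33.599676; p = √p² = 5.796523; φ = atan2(cos β − cos α, d + sin α − sin β) = -0.122218 rad; t = (φ − α) mod 2π = 4.719469 rad, q = (β − φ) mod 2π = 2.308972 rad → L = 5.9·(4.719469 + 5.796523 + 2.308972) = 5.9·12.824964 = 75.667285 m
RSR: p² = 2 + d² − 2cos(α−β) + 2d(sin β − sin α) = 29.685549; p = √p² = 5.448445; φ = atan2(cos α − cos β, d − sin α + sin β) = 0.130069 rad; t = (α − φ) mod 2π = 1.311428 rad, q = (φ − β) mod 2π = 4.226501 rad → L = 5.9·(1.311428 + 5.448445 + 4.226501) = 5.9·10.986374 = 64.819609 m
LSR: p² = d² − 2 + 2cos(α−β) + 2d(sin α + sin β) = 50.750376; p = √p² = 7.123930; φ = atan2(−cos α − cos β, d + sin α + sin β) − atan2(−2, p) = 0.334390 rad; t = (φ − α) mod 2π = 5.176077 rad, q = (φ − β) mod 2π = 4.430822 rad → L = 5.9·(5.176077 + 7.123930 + 4.430822) = 5.9·16.730829 = 98.711892 m
RSL: p² = d² − 2 + 2cos(α−β) − 2d(sin α + sin β) = 10.414166; p = √p² = 3.227099; φ = atan2(cos α + cos β, d − sin α − sin β) − atan2(2, p) = -0.673305 rad; t = (α − φ) mod 2π = 2.114802 rad, q = (β − φ) mod 2π = 2.860058 rad → L = 5.9·(2.114802 + 3.227099 + 2.860058) = 5.9·8.201959 = 48.391559 m
RLR: c = (6 − d² + 2cos(α−β) + 2d(sin α − sin β))/8 = -2.710694, |c| > 1 → infeasible
LRL: c = (6 − d² + 2cos(α−β) − 2d(sin α − sin β))/8 = -3.199959, |c| > 1 → infeasible
Shortest: RSL with L = 48.391559 m ≈ 48.3916 m
Convert RSL to answer units (arcs ×180/π): t = 2.114802·180/π = 121.1693°, p = ρ·p = 5.9·3.227099 = 19.0399 m, q = 2.860058·180/π = 163.8693°, L = 48.3916 m.

RSL: t = 121.1693°, p = 19.0399 m, q = 163.8693°, L = 48.3916 m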